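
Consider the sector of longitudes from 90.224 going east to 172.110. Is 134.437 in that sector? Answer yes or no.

Yes

Band width going east from +90.224° to +172.110°: ((172.110 − 90.224) mod 360) = 81.886°.
Offset of +134.437° east of the west edge: ((134.437 − 90.224) mod 360) = 44.213°.
44.213° ≤ 81.886° ⇒ inside.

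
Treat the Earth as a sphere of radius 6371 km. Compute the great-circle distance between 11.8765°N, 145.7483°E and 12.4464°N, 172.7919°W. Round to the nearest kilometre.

4502 km

Δλ = -172.7919 − 145.7483 = -318.5402°; wrapped into (−180°, 180°]: 41.4598°.
Δφ = 12.4464 − 11.8765 = 0.5699°.
a = sin²(Δφ/2) + cos φ₁ · cos φ₂ · sin²(Δλ/2) = 0.119751.
c = 2·atan2(√a, √(1−a)) = 0.70672 rad → d = 6371·c ≈ 4502.49 km.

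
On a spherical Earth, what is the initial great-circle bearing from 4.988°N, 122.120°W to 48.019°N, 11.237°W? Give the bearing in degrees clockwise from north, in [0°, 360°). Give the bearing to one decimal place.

Δλ = -11.237 − -122.120 = 110.883°.
θ = atan2( sin Δλ · cos φ₂ , cos φ₁ · sin φ₂ − sin φ₁ · cos φ₂ · cos Δλ )
  = atan2(0.62495, 0.76128) = 39.383° → normalised to [0°, 360°): 39.383°.

39.4°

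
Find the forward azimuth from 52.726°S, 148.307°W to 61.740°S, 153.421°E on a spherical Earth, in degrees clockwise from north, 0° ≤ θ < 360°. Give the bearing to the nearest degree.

230°

Δλ = 153.421 − -148.307 = 301.728°; wrapped into (−180°, 180°]: -58.272°.
θ = atan2( sin Δλ · cos φ₂ , cos φ₁ · sin φ₂ − sin φ₁ · cos φ₂ · cos Δλ )
  = atan2(-0.40271, -0.33531) = -129.781° → normalised to [0°, 360°): 230.219°.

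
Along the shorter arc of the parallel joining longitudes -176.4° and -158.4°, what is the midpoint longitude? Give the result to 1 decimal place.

-167.4°

Signed shortest Δλ from -176.4° to -158.4° is +18.0°.
Midpoint longitude = -176.4° + (+18.0°)/2 = -176.4° + 9.0° = -167.4°.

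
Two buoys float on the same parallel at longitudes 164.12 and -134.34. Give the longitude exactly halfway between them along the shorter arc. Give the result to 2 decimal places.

-165.11°

Signed shortest Δλ from +164.12° to -134.34° is +61.54°.
Midpoint longitude = +164.12° + (+61.54°)/2 = +164.12° + 30.77° = +194.89°.
Normalise into (−180°, 180°]: -165.11°.
(The naïve average (+164.12 + -134.34)/2 = 14.89° is on the wrong side of the globe.)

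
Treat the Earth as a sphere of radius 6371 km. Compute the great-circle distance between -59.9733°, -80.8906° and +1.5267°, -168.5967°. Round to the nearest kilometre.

10027 km

Δλ = -168.5967 − -80.8906 = -87.7061°.
Δφ = 1.5267 − -59.9733 = 61.5000°.
a = sin²(Δφ/2) + cos φ₁ · cos φ₂ · sin²(Δλ/2) = 0.501523.
c = 2·atan2(√a, √(1−a)) = 1.57384 rad → d = 6371·c ≈ 10026.95 km.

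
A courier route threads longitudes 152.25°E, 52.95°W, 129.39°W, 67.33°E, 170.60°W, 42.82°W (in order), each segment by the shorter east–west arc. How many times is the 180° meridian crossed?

Leg 1: +152.25° → -52.95°, shortest Δλ = 154.8° (east) — crosses 180°.
Leg 2: -52.95° → -129.39°, shortest Δλ = -76.44° (west) — does not cross 180°.
Leg 3: -129.39° → +67.33°, shortest Δλ = -163.28° (west) — crosses 180°.
Leg 4: +67.33° → -170.60°, shortest Δλ = 122.07° (east) — crosses 180°.
Leg 5: -170.60° → -42.82°, shortest Δλ = 127.78° (east) — does not cross 180°.
Total crossings: 3.

3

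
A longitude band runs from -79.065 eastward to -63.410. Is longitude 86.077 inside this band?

Band width going east from -79.065° to -63.410°: ((-63.410 − -79.065) mod 360) = 15.655°.
Offset of +86.077° east of the west edge: ((86.077 − -79.065) mod 360) = 165.142°.
165.142° > 15.655° ⇒ outside.

No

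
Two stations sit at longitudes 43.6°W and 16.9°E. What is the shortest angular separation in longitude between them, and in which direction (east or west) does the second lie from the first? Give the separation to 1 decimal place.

Raw difference: 16.9 − -43.6 = 60.5°.
Normalise into (−180°, 180°]: 60.5° stays 60.5°.
Positive ⇒ the second point lies to the east; separation 60.5°.

60.5° east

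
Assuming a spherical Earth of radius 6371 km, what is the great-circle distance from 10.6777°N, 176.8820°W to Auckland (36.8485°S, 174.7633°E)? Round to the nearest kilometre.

Δλ = 174.7633 − -176.8820 = 351.6453°; wrapped into (−180°, 180°]: -8.3547°.
Δφ = -36.8485 − 10.6777 = -47.5262°.
a = sin²(Δφ/2) + cos φ₁ · cos φ₂ · sin²(Δλ/2) = 0.166546.
c = 2·atan2(√a, √(1−a)) = 0.84075 rad → d = 6371·c ≈ 5356.39 km.

5356 km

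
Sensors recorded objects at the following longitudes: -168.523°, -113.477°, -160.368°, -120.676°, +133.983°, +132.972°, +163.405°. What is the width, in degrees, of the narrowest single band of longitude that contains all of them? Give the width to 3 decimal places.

113.551°

Sort the longitudes: -168.523°, -160.368°, -120.676°, -113.477°, +132.972°, +133.983°, +163.405°.
Eastward gaps between consecutive values (wrapping around): 8.155°, 39.692°, 7.199°, 246.449°, 1.011°, 29.422°, 28.072°.
Largest gap = 246.449° ⇒ minimal covering band is its complement: 360° − 246.449° = 113.551°.
Band runs from +132.972° eastward to -113.477°, crossing the antimeridian.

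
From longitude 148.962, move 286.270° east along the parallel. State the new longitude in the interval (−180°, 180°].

Start at +148.962°; shift +286.270° → +435.232°.
+435.232° lies outside (−180°, 180°]; subtract 360° → +75.232°.

+75.232°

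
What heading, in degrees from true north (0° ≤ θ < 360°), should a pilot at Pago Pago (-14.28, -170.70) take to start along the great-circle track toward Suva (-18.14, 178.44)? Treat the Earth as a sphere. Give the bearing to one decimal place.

248.2°

Δλ = 178.44 − -170.70 = 349.14°; wrapped into (−180°, 180°]: -10.86°.
θ = atan2( sin Δλ · cos φ₂ , cos φ₁ · sin φ₂ − sin φ₁ · cos φ₂ · cos Δλ )
  = atan2(-0.17905, -0.07152) = -111.773° → normalised to [0°, 360°): 248.227°.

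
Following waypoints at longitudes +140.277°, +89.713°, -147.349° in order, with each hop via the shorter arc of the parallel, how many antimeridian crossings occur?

Leg 1: +140.277° → +89.713°, shortest Δλ = -50.564° (west) — does not cross 180°.
Leg 2: +89.713° → -147.349°, shortest Δλ = 122.938° (east) — crosses 180°.
Total crossings: 1.

1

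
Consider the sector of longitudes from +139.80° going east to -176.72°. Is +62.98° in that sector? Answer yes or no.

No

Band width going east from +139.80° to -176.72°: ((-176.72 − 139.80) mod 360) = 43.48°.
Offset of +62.98° east of the west edge: ((62.98 − 139.80) mod 360) = 283.18°.
283.18° > 43.48° ⇒ outside.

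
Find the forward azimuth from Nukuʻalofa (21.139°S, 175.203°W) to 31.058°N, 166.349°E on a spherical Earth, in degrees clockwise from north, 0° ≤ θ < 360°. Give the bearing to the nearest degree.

341°

Δλ = 166.349 − -175.203 = 341.552°; wrapped into (−180°, 180°]: -18.448°.
θ = atan2( sin Δλ · cos φ₂ , cos φ₁ · sin φ₂ − sin φ₁ · cos φ₂ · cos Δλ )
  = atan2(-0.27108, 0.77425) = -19.296° → normalised to [0°, 360°): 340.704°.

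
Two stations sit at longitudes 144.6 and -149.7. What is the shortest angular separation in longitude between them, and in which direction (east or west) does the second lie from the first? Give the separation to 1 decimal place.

65.7° east

Raw difference: -149.7 − 144.6 = -294.3°.
Normalise into (−180°, 180°]: -294.3° + 360° = 65.7°.
Positive ⇒ the second point lies to the east; separation 65.7°.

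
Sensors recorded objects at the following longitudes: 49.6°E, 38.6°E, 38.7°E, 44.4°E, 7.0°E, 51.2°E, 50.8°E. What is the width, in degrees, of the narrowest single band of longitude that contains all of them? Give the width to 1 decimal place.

44.2°

Sort the longitudes: +7.0°, +38.6°, +38.7°, +44.4°, +49.6°, +50.8°, +51.2°.
Eastward gaps between consecutive values (wrapping around): 31.6°, 0.1°, 5.7°, 5.2°, 1.2°, 0.4°, 315.8°.
Largest gap = 315.8° ⇒ minimal covering band is its complement: 360° − 315.8° = 44.2°.
Band runs from +7.0° eastward to +51.2°.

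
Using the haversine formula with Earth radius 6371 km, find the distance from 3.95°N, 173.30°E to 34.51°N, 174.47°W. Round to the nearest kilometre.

3625 km

Δλ = -174.47 − 173.30 = -347.77°; wrapped into (−180°, 180°]: 12.23°.
Δφ = 34.51 − 3.95 = 30.56°.
a = sin²(Δφ/2) + cos φ₁ · cos φ₂ · sin²(Δλ/2) = 0.078780.
c = 2·atan2(√a, √(1−a)) = 0.56900 rad → d = 6371·c ≈ 3625.10 km.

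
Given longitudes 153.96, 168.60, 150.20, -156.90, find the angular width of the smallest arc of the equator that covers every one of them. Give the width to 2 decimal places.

Sort the longitudes: -156.90°, +150.20°, +153.96°, +168.60°.
Eastward gaps between consecutive values (wrapping around): 307.10°, 3.76°, 14.64°, 34.50°.
Largest gap = 307.10° ⇒ minimal covering band is its complement: 360° − 307.10° = 52.90°.
Band runs from +150.20° eastward to -156.90°, crossing the antimeridian.

52.90°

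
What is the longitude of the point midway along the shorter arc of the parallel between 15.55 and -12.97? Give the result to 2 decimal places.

Signed shortest Δλ from +15.55° to -12.97° is -28.52°.
Midpoint longitude = +15.55° + (-28.52°)/2 = +15.55° − 14.26° = +1.29°.

+1.29°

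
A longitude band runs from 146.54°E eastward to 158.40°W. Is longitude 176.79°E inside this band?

Band width going east from +146.54° to -158.40°: ((-158.40 − 146.54) mod 360) = 55.06°.
Offset of +176.79° east of the west edge: ((176.79 − 146.54) mod 360) = 30.25°.
30.25° ≤ 55.06° ⇒ inside.

Yes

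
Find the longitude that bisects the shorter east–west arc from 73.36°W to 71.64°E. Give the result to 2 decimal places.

Signed shortest Δλ from -73.36° to +71.64° is +145.00°.
Midpoint longitude = -73.36° + (+145.00°)/2 = -73.36° + 72.50° = -0.86°.

0.86°W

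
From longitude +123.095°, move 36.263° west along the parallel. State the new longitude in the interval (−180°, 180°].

+86.832°

Start at +123.095°; shift −36.263° → +86.832°.
+86.832° already lies in (−180°, 180°].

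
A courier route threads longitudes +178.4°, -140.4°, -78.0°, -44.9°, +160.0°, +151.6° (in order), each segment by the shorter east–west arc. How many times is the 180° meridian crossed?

2

Leg 1: +178.4° → -140.4°, shortest Δλ = 41.2° (east) — crosses 180°.
Leg 2: -140.4° → -78.0°, shortest Δλ = 62.4° (east) — does not cross 180°.
Leg 3: -78.0° → -44.9°, shortest Δλ = 33.1° (east) — does not cross 180°.
Leg 4: -44.9° → +160.0°, shortest Δλ = -155.1° (west) — crosses 180°.
Leg 5: +160.0° → +151.6°, shortest Δλ = -8.4° (west) — does not cross 180°.
Total crossings: 2.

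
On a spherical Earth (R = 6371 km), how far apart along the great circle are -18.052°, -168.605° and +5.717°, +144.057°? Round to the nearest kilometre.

5826 km

Δλ = 144.057 − -168.605 = 312.662°; wrapped into (−180°, 180°]: -47.338°.
Δφ = 5.717 − -18.052 = 23.769°.
a = sin²(Δφ/2) + cos φ₁ · cos φ₂ · sin²(Δλ/2) = 0.194880.
c = 2·atan2(√a, √(1−a)) = 0.91443 rad → d = 6371·c ≈ 5825.85 km.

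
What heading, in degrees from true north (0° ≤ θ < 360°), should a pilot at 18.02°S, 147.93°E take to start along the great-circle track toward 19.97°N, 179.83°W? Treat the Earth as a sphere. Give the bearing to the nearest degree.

Δλ = -179.83 − 147.93 = -327.76°; wrapped into (−180°, 180°]: 32.24°.
θ = atan2( sin Δλ · cos φ₂ , cos φ₁ · sin φ₂ − sin φ₁ · cos φ₂ · cos Δλ )
  = atan2(0.50139, 0.57070) = 41.301° → normalised to [0°, 360°): 41.301°.

41°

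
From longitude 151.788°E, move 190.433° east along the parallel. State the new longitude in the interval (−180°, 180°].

Start at +151.788°; shift +190.433° → +342.221°.
+342.221° lies outside (−180°, 180°]; subtract 360° → -17.779°.

17.779°W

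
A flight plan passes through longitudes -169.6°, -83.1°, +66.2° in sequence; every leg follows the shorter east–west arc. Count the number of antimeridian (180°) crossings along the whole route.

0

Leg 1: -169.6° → -83.1°, shortest Δλ = 86.5° (east) — does not cross 180°.
Leg 2: -83.1° → +66.2°, shortest Δλ = 149.3° (east) — does not cross 180°.
Total crossings: 0.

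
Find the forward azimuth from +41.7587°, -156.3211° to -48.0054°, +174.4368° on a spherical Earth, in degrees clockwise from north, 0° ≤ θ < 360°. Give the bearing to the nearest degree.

Δλ = 174.4368 − -156.3211 = 330.7579°; wrapped into (−180°, 180°]: -29.2421°.
θ = atan2( sin Δλ · cos φ₂ , cos φ₁ · sin φ₂ − sin φ₁ · cos φ₂ · cos Δλ )
  = atan2(-0.32684, -0.94321) = -160.888° → normalised to [0°, 360°): 199.112°.

199°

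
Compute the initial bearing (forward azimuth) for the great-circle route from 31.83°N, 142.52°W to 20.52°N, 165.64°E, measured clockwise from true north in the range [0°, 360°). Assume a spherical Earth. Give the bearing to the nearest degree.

Δλ = 165.64 − -142.52 = 308.16°; wrapped into (−180°, 180°]: -51.84°.
θ = atan2( sin Δλ · cos φ₂ , cos φ₁ · sin φ₂ − sin φ₁ · cos φ₂ · cos Δλ )
  = atan2(-0.73640, -0.00736) = -90.573° → normalised to [0°, 360°): 269.427°.

269°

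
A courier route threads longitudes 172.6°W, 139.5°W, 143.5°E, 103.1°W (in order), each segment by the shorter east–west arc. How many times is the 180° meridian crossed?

2

Leg 1: -172.6° → -139.5°, shortest Δλ = 33.1° (east) — does not cross 180°.
Leg 2: -139.5° → +143.5°, shortest Δλ = -77.0° (west) — crosses 180°.
Leg 3: +143.5° → -103.1°, shortest Δλ = 113.4° (east) — crosses 180°.
Total crossings: 2.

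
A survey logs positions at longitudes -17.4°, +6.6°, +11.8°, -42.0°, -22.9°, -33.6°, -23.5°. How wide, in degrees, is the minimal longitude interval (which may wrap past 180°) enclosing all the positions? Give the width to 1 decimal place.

Sort the longitudes: -42.0°, -33.6°, -23.5°, -22.9°, -17.4°, +6.6°, +11.8°.
Eastward gaps between consecutive values (wrapping around): 8.4°, 10.1°, 0.6°, 5.5°, 24.0°, 5.2°, 306.2°.
Largest gap = 306.2° ⇒ minimal covering band is its complement: 360° − 306.2° = 53.8°.
Band runs from -42.0° eastward to +11.8°.

53.8°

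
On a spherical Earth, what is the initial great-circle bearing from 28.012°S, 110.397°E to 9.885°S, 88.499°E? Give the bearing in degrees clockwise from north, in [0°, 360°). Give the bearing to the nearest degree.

Δλ = 88.499 − 110.397 = -21.898°.
θ = atan2( sin Δλ · cos φ₂ , cos φ₁ · sin φ₂ − sin φ₁ · cos φ₂ · cos Δλ )
  = atan2(-0.36742, 0.27774) = -52.913° → normalised to [0°, 360°): 307.087°.

307°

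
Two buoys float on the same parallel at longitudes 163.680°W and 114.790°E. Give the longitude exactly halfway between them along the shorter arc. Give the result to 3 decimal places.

155.555°E

Signed shortest Δλ from -163.680° to +114.790° is -81.530°.
Midpoint longitude = -163.680° + (-81.530°)/2 = -163.680° − 40.765° = -204.445°.
Normalise into (−180°, 180°]: +155.555°.
(The naïve average (-163.680 + +114.790)/2 = -24.445° is on the wrong side of the globe.)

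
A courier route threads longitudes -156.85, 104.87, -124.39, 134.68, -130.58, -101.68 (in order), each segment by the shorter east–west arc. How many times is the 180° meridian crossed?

Leg 1: -156.85° → +104.87°, shortest Δλ = -98.28° (west) — crosses 180°.
Leg 2: +104.87° → -124.39°, shortest Δλ = 130.74° (east) — crosses 180°.
Leg 3: -124.39° → +134.68°, shortest Δλ = -100.93° (west) — crosses 180°.
Leg 4: +134.68° → -130.58°, shortest Δλ = 94.74° (east) — crosses 180°.
Leg 5: -130.58° → -101.68°, shortest Δλ = 28.9° (east) — does not cross 180°.
Total crossings: 4.

4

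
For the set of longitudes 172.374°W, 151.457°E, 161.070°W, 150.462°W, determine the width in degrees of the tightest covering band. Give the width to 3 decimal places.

58.081°

Sort the longitudes: -172.374°, -161.070°, -150.462°, +151.457°.
Eastward gaps between consecutive values (wrapping around): 11.304°, 10.608°, 301.919°, 36.169°.
Largest gap = 301.919° ⇒ minimal covering band is its complement: 360° − 301.919° = 58.081°.
Band runs from +151.457° eastward to -150.462°, crossing the antimeridian.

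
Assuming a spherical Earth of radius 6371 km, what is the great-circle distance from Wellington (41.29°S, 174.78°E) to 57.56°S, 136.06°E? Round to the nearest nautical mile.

1764 nmi

Δλ = 136.06 − 174.78 = -38.72°.
Δφ = -57.56 − -41.29 = -16.27°.
a = sin²(Δφ/2) + cos φ₁ · cos φ₂ · sin²(Δλ/2) = 0.064317.
c = 2·atan2(√a, √(1−a)) = 0.51282 rad → d = 6371·c ≈ 3267.15 km ≈ 1764.12 nmi.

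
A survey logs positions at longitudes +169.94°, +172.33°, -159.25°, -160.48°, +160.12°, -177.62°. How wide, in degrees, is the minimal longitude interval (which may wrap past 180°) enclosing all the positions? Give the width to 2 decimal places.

Sort the longitudes: -177.62°, -160.48°, -159.25°, +160.12°, +169.94°, +172.33°.
Eastward gaps between consecutive values (wrapping around): 17.14°, 1.23°, 319.37°, 9.82°, 2.39°, 10.05°.
Largest gap = 319.37° ⇒ minimal covering band is its complement: 360° − 319.37° = 40.63°.
Band runs from +160.12° eastward to -159.25°, crossing the antimeridian.

40.63°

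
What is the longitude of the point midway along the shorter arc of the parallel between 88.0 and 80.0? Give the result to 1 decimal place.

+84.0°

Signed shortest Δλ from +88.0° to +80.0° is -8.0°.
Midpoint longitude = +88.0° + (-8.0°)/2 = +88.0° − 4.0° = +84.0°.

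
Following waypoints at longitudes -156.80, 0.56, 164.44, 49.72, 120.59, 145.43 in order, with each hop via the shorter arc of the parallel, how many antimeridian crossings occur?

0

Leg 1: -156.80° → +0.56°, shortest Δλ = 157.36° (east) — does not cross 180°.
Leg 2: +0.56° → +164.44°, shortest Δλ = 163.88° (east) — does not cross 180°.
Leg 3: +164.44° → +49.72°, shortest Δλ = -114.72° (west) — does not cross 180°.
Leg 4: +49.72° → +120.59°, shortest Δλ = 70.87° (east) — does not cross 180°.
Leg 5: +120.59° → +145.43°, shortest Δλ = 24.84° (east) — does not cross 180°.
Total crossings: 0.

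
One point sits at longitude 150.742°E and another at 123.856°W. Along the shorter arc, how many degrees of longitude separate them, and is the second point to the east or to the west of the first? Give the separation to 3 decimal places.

Raw difference: -123.856 − 150.742 = -274.598°.
Normalise into (−180°, 180°]: -274.598° + 360° = 85.402°.
Positive ⇒ the second point lies to the east; separation 85.402°.

85.402° east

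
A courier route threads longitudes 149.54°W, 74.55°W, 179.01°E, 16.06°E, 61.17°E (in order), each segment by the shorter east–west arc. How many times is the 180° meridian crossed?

1

Leg 1: -149.54° → -74.55°, shortest Δλ = 74.99° (east) — does not cross 180°.
Leg 2: -74.55° → +179.01°, shortest Δλ = -106.44° (west) — crosses 180°.
Leg 3: +179.01° → +16.06°, shortest Δλ = -162.95° (west) — does not cross 180°.
Leg 4: +16.06° → +61.17°, shortest Δλ = 45.11° (east) — does not cross 180°.
Total crossings: 1.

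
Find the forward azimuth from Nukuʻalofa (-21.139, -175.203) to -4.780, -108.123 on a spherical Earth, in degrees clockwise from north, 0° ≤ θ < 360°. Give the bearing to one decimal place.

86.1°

Δλ = -108.123 − -175.203 = 67.080°.
θ = atan2( sin Δλ · cos φ₂ , cos φ₁ · sin φ₂ − sin φ₁ · cos φ₂ · cos Δλ )
  = atan2(0.91785, 0.06224) = 86.121° → normalised to [0°, 360°): 86.121°.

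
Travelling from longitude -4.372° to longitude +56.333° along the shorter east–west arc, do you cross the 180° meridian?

Signed shortest Δλ = ((56.333 − -4.372 + 180) mod 360) − 180 = 60.705°.
Going east by 60.705° from -4.372° reaches +56.333° without touching 180°.

No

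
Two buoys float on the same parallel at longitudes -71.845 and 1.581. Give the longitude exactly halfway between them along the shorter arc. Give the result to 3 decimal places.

-35.132°

Signed shortest Δλ from -71.845° to +1.581° is +73.426°.
Midpoint longitude = -71.845° + (+73.426°)/2 = -71.845° + 36.713° = -35.132°.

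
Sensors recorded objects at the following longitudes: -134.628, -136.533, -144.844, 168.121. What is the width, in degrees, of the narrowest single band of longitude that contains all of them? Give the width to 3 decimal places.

Sort the longitudes: -144.844°, -136.533°, -134.628°, +168.121°.
Eastward gaps between consecutive values (wrapping around): 8.311°, 1.905°, 302.749°, 47.035°.
Largest gap = 302.749° ⇒ minimal covering band is its complement: 360° − 302.749° = 57.251°.
Band runs from +168.121° eastward to -134.628°, crossing the antimeridian.

57.251°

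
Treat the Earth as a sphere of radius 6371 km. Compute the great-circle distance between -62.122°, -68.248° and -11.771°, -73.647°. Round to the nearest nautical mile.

Δλ = -73.647 − -68.248 = -5.399°.
Δφ = -11.771 − -62.122 = 50.351°.
a = sin²(Δφ/2) + cos φ₁ · cos φ₂ · sin²(Δλ/2) = 0.181974.
c = 2·atan2(√a, √(1−a)) = 0.88143 rad → d = 6371·c ≈ 5615.56 km ≈ 3032.16 nmi.

3032 nmi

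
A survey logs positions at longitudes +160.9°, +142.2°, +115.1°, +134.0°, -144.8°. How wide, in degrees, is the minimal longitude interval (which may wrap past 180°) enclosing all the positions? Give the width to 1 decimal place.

Sort the longitudes: -144.8°, +115.1°, +134.0°, +142.2°, +160.9°.
Eastward gaps between consecutive values (wrapping around): 259.9°, 18.9°, 8.2°, 18.7°, 54.3°.
Largest gap = 259.9° ⇒ minimal covering band is its complement: 360° − 259.9° = 100.1°.
Band runs from +115.1° eastward to -144.8°, crossing the antimeridian.

100.1°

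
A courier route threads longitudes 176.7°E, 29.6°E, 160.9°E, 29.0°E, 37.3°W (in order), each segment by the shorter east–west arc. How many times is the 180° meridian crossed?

0

Leg 1: +176.7° → +29.6°, shortest Δλ = -147.1° (west) — does not cross 180°.
Leg 2: +29.6° → +160.9°, shortest Δλ = 131.3° (east) — does not cross 180°.
Leg 3: +160.9° → +29.0°, shortest Δλ = -131.9° (west) — does not cross 180°.
Leg 4: +29.0° → -37.3°, shortest Δλ = -66.3° (west) — does not cross 180°.
Total crossings: 0.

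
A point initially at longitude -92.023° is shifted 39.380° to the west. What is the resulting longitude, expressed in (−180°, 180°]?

-131.403°

Start at -92.023°; shift −39.380° → -131.403°.
-131.403° already lies in (−180°, 180°].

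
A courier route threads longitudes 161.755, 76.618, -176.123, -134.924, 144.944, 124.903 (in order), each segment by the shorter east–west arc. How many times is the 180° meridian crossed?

Leg 1: +161.755° → +76.618°, shortest Δλ = -85.137° (west) — does not cross 180°.
Leg 2: +76.618° → -176.123°, shortest Δλ = 107.259° (east) — crosses 180°.
Leg 3: -176.123° → -134.924°, shortest Δλ = 41.199° (east) — does not cross 180°.
Leg 4: -134.924° → +144.944°, shortest Δλ = -80.132° (west) — crosses 180°.
Leg 5: +144.944° → +124.903°, shortest Δλ = -20.041° (west) — does not cross 180°.
Total crossings: 2.

2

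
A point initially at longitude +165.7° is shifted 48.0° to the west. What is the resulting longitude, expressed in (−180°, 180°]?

Start at +165.7°; shift −48.0° → +117.7°.
+117.7° already lies in (−180°, 180°].

+117.7°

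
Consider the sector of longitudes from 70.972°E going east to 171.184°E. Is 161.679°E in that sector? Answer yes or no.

Yes

Band width going east from +70.972° to +171.184°: ((171.184 − 70.972) mod 360) = 100.212°.
Offset of +161.679° east of the west edge: ((161.679 − 70.972) mod 360) = 90.707°.
90.707° ≤ 100.212° ⇒ inside.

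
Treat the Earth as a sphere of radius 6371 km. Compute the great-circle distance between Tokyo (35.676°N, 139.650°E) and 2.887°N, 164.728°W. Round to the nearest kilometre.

6763 km

Δλ = -164.728 − 139.650 = -304.378°; wrapped into (−180°, 180°]: 55.622°.
Δφ = 2.887 − 35.676 = -32.789°.
a = sin²(Δφ/2) + cos φ₁ · cos φ₂ · sin²(Δλ/2) = 0.256264.
c = 2·atan2(√a, √(1−a)) = 1.06160 rad → d = 6371·c ≈ 6763.48 km.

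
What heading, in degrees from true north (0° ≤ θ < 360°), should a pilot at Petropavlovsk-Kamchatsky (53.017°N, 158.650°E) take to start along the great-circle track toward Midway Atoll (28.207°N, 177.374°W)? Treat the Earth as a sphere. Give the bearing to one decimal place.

135.1°

Δλ = -177.374 − 158.650 = -336.024°; wrapped into (−180°, 180°]: 23.976°.
θ = atan2( sin Δλ · cos φ₂ , cos φ₁ · sin φ₂ − sin φ₁ · cos φ₂ · cos Δλ )
  = atan2(0.35810, -0.35887) = 135.062° → normalised to [0°, 360°): 135.062°.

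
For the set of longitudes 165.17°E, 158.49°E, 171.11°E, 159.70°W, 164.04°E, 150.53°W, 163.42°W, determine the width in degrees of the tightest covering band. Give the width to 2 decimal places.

Sort the longitudes: -163.42°, -159.70°, -150.53°, +158.49°, +164.04°, +165.17°, +171.11°.
Eastward gaps between consecutive values (wrapping around): 3.72°, 9.17°, 309.02°, 5.55°, 1.13°, 5.94°, 25.47°.
Largest gap = 309.02° ⇒ minimal covering band is its complement: 360° − 309.02° = 50.98°.
Band runs from +158.49° eastward to -150.53°, crossing the antimeridian.

50.98°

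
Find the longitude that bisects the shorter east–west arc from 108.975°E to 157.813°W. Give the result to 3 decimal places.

155.581°E

Signed shortest Δλ from +108.975° to -157.813° is +93.212°.
Midpoint longitude = +108.975° + (+93.212°)/2 = +108.975° + 46.606° = +155.581°.
(The naïve average (+108.975 + -157.813)/2 = -24.419° is on the wrong side of the globe.)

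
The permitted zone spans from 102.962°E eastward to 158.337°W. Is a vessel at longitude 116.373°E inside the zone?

Band width going east from +102.962° to -158.337°: ((-158.337 − 102.962) mod 360) = 98.701°.
Offset of +116.373° east of the west edge: ((116.373 − 102.962) mod 360) = 13.411°.
13.411° ≤ 98.701° ⇒ inside.

Yes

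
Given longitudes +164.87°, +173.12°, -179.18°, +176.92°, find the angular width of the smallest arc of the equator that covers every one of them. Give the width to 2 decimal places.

Sort the longitudes: -179.18°, +164.87°, +173.12°, +176.92°.
Eastward gaps between consecutive values (wrapping around): 344.05°, 8.25°, 3.80°, 3.90°.
Largest gap = 344.05° ⇒ minimal covering band is its complement: 360° − 344.05° = 15.95°.
Band runs from +164.87° eastward to -179.18°, crossing the antimeridian.

15.95°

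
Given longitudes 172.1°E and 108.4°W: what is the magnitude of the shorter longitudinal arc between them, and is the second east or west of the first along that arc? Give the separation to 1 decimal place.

Raw difference: -108.4 − 172.1 = -280.5°.
Normalise into (−180°, 180°]: -280.5° + 360° = 79.5°.
Positive ⇒ the second point lies to the east; separation 79.5°.

79.5° east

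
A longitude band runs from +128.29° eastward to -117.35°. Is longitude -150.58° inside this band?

Yes

Band width going east from +128.29° to -117.35°: ((-117.35 − 128.29) mod 360) = 114.36°.
Offset of -150.58° east of the west edge: ((-150.58 − 128.29) mod 360) = 81.13°.
81.13° ≤ 114.36° ⇒ inside.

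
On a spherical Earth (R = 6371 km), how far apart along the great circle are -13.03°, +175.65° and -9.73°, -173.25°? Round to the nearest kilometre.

1264 km

Δλ = -173.25 − 175.65 = -348.90°; wrapped into (−180°, 180°]: 11.10°.
Δφ = -9.73 − -13.03 = 3.30°.
a = sin²(Δφ/2) + cos φ₁ · cos φ₂ · sin²(Δλ/2) = 0.009811.
c = 2·atan2(√a, √(1−a)) = 0.19842 rad → d = 6371·c ≈ 1264.16 km.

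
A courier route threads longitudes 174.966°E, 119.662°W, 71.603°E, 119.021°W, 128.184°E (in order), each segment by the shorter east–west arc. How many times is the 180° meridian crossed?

Leg 1: +174.966° → -119.662°, shortest Δλ = 65.372° (east) — crosses 180°.
Leg 2: -119.662° → +71.603°, shortest Δλ = -168.735° (west) — crosses 180°.
Leg 3: +71.603° → -119.021°, shortest Δλ = 169.376° (east) — crosses 180°.
Leg 4: -119.021° → +128.184°, shortest Δλ = -112.795° (west) — crosses 180°.
Total crossings: 4.

4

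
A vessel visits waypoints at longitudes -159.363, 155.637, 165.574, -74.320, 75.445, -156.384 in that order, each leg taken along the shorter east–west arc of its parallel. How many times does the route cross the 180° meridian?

Leg 1: -159.363° → +155.637°, shortest Δλ = -45.0° (west) — crosses 180°.
Leg 2: +155.637° → +165.574°, shortest Δλ = 9.937° (east) — does not cross 180°.
Leg 3: +165.574° → -74.320°, shortest Δλ = 120.106° (east) — crosses 180°.
Leg 4: -74.320° → +75.445°, shortest Δλ = 149.765° (east) — does not cross 180°.
Leg 5: +75.445° → -156.384°, shortest Δλ = 128.171° (east) — crosses 180°.
Total crossings: 3.

3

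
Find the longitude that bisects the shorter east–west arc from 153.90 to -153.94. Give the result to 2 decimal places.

+179.98°

Signed shortest Δλ from +153.90° to -153.94° is +52.16°.
Midpoint longitude = +153.90° + (+52.16°)/2 = +153.90° + 26.08° = +179.98°.
(The naïve average (+153.90 + -153.94)/2 = -0.02° is on the wrong side of the globe.)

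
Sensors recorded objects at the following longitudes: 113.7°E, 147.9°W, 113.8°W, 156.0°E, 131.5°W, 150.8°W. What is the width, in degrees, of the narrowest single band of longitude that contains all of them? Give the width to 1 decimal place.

132.5°

Sort the longitudes: -150.8°, -147.9°, -131.5°, -113.8°, +113.7°, +156.0°.
Eastward gaps between consecutive values (wrapping around): 2.9°, 16.4°, 17.7°, 227.5°, 42.3°, 53.2°.
Largest gap = 227.5° ⇒ minimal covering band is its complement: 360° − 227.5° = 132.5°.
Band runs from +113.7° eastward to -113.8°, crossing the antimeridian.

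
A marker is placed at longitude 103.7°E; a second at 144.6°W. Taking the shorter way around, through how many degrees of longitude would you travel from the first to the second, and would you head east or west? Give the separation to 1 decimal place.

111.7° east

Raw difference: -144.6 − 103.7 = -248.3°.
Normalise into (−180°, 180°]: -248.3° + 360° = 111.7°.
Positive ⇒ the second point lies to the east; separation 111.7°.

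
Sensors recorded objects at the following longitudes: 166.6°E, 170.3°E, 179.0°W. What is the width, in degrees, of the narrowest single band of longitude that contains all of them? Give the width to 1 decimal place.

Sort the longitudes: -179.0°, +166.6°, +170.3°.
Eastward gaps between consecutive values (wrapping around): 345.6°, 3.7°, 10.7°.
Largest gap = 345.6° ⇒ minimal covering band is its complement: 360° − 345.6° = 14.4°.
Band runs from +166.6° eastward to -179.0°, crossing the antimeridian.

14.4°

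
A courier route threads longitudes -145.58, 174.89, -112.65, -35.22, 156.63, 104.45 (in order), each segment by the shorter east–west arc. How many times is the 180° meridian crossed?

3

Leg 1: -145.58° → +174.89°, shortest Δλ = -39.53° (west) — crosses 180°.
Leg 2: +174.89° → -112.65°, shortest Δλ = 72.46° (east) — crosses 180°.
Leg 3: -112.65° → -35.22°, shortest Δλ = 77.43° (east) — does not cross 180°.
Leg 4: -35.22° → +156.63°, shortest Δλ = -168.15° (west) — crosses 180°.
Leg 5: +156.63° → +104.45°, shortest Δλ = -52.18° (west) — does not cross 180°.
Total crossings: 3.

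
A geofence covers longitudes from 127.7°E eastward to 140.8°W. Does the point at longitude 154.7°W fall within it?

Yes

Band width going east from +127.7° to -140.8°: ((-140.8 − 127.7) mod 360) = 91.5°.
Offset of -154.7° east of the west edge: ((-154.7 − 127.7) mod 360) = 77.6°.
77.6° ≤ 91.5° ⇒ inside.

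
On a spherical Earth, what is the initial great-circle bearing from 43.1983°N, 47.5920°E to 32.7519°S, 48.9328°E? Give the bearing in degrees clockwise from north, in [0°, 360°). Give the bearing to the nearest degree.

Δλ = 48.9328 − 47.5920 = 1.3408°.
θ = atan2( sin Δλ · cos φ₂ , cos φ₁ · sin φ₂ − sin φ₁ · cos φ₂ · cos Δλ )
  = atan2(0.01968, -0.96993) = 178.838° → normalised to [0°, 360°): 178.838°.

179°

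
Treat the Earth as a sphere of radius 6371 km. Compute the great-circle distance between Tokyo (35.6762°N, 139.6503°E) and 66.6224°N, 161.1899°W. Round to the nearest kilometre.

Δλ = -161.1899 − 139.6503 = -300.8402°; wrapped into (−180°, 180°]: 59.1598°.
Δφ = 66.6224 − 35.6762 = 30.9462°.
a = sin²(Δφ/2) + cos φ₁ · cos φ₂ · sin²(Δλ/2) = 0.149717.
c = 2·atan2(√a, √(1−a)) = 0.79461 rad → d = 6371·c ≈ 5062.44 km.

5062 km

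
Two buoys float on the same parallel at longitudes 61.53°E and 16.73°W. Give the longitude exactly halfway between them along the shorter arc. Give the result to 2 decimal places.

Signed shortest Δλ from +61.53° to -16.73° is -78.26°.
Midpoint longitude = +61.53° + (-78.26°)/2 = +61.53° − 39.13° = +22.40°.

22.40°E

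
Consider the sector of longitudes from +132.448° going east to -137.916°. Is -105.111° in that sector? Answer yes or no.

Band width going east from +132.448° to -137.916°: ((-137.916 − 132.448) mod 360) = 89.636°.
Offset of -105.111° east of the west edge: ((-105.111 − 132.448) mod 360) = 122.441°.
122.441° > 89.636° ⇒ outside.

No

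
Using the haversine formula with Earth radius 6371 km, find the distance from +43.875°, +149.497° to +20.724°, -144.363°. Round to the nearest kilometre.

Δλ = -144.363 − 149.497 = -293.860°; wrapped into (−180°, 180°]: 66.140°.
Δφ = 20.724 − 43.875 = -23.151°.
a = sin²(Δφ/2) + cos φ₁ · cos φ₂ · sin²(Δλ/2) = 0.241009.
c = 2·atan2(√a, √(1−a)) = 1.02631 rad → d = 6371·c ≈ 6538.60 km.

6539 km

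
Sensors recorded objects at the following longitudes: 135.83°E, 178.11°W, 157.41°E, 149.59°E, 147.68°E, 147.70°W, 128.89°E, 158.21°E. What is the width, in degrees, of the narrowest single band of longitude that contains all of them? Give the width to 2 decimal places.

Sort the longitudes: -178.11°, -147.70°, +128.89°, +135.83°, +147.68°, +149.59°, +157.41°, +158.21°.
Eastward gaps between consecutive values (wrapping around): 30.41°, 276.59°, 6.94°, 11.85°, 1.91°, 7.82°, 0.80°, 23.68°.
Largest gap = 276.59° ⇒ minimal covering band is its complement: 360° − 276.59° = 83.41°.
Band runs from +128.89° eastward to -147.70°, crossing the antimeridian.

83.41°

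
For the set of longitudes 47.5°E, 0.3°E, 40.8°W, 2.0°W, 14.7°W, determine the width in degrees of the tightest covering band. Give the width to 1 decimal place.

88.3°

Sort the longitudes: -40.8°, -14.7°, -2.0°, +0.3°, +47.5°.
Eastward gaps between consecutive values (wrapping around): 26.1°, 12.7°, 2.3°, 47.2°, 271.7°.
Largest gap = 271.7° ⇒ minimal covering band is its complement: 360° − 271.7° = 88.3°.
Band runs from -40.8° eastward to +47.5°.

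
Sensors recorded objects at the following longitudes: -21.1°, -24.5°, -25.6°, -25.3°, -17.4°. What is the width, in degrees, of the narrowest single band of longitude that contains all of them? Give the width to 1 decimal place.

8.2°

Sort the longitudes: -25.6°, -25.3°, -24.5°, -21.1°, -17.4°.
Eastward gaps between consecutive values (wrapping around): 0.3°, 0.8°, 3.4°, 3.7°, 351.8°.
Largest gap = 351.8° ⇒ minimal covering band is its complement: 360° − 351.8° = 8.2°.
Band runs from -25.6° eastward to -17.4°.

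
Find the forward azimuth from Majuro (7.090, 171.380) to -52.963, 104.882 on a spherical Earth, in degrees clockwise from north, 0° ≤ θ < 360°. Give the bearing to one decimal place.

213.9°

Δλ = 104.882 − 171.380 = -66.498°.
θ = atan2( sin Δλ · cos φ₂ , cos φ₁ · sin φ₂ − sin φ₁ · cos φ₂ · cos Δλ )
  = atan2(-0.55236, -0.82179) = -146.093° → normalised to [0°, 360°): 213.907°.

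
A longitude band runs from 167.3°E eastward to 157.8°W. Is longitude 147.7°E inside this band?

No

Band width going east from +167.3° to -157.8°: ((-157.8 − 167.3) mod 360) = 34.9°.
Offset of +147.7° east of the west edge: ((147.7 − 167.3) mod 360) = 340.4°.
340.4° > 34.9° ⇒ outside.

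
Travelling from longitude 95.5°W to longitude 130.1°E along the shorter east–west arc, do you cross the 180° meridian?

Yes

Naïve |130.1 − -95.5| = 225.6° > 180°, so the shorter arc goes the other way round — across 180°.
Signed shortest Δλ = ((130.1 − -95.5 + 180) mod 360) − 180 = -134.4°.
Going west by 134.4° from -95.5° passes through 180° before reaching +130.1°.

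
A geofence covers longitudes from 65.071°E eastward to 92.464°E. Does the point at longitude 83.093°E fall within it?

Band width going east from +65.071° to +92.464°: ((92.464 − 65.071) mod 360) = 27.393°.
Offset of +83.093° east of the west edge: ((83.093 − 65.071) mod 360) = 18.022°.
18.022° ≤ 27.393° ⇒ inside.

Yes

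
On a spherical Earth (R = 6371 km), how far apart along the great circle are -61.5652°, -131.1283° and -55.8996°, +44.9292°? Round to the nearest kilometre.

6949 km

Δλ = 44.9292 − -131.1283 = 176.0575°.
Δφ = -55.8996 − -61.5652 = 5.6656°.
a = sin²(Δφ/2) + cos φ₁ · cos φ₂ · sin²(Δλ/2) = 0.269082.
c = 2·atan2(√a, √(1−a)) = 1.09073 rad → d = 6371·c ≈ 6949.06 km.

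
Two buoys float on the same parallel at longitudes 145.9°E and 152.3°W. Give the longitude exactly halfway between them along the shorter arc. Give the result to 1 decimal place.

Signed shortest Δλ from +145.9° to -152.3° is +61.8°.
Midpoint longitude = +145.9° + (+61.8°)/2 = +145.9° + 30.9° = +176.8°.
(The naïve average (+145.9 + -152.3)/2 = -3.2° is on the wrong side of the globe.)

176.8°E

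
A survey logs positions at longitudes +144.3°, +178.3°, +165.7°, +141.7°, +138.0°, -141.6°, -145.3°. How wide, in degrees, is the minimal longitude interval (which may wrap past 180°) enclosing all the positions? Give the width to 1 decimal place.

Sort the longitudes: -145.3°, -141.6°, +138.0°, +141.7°, +144.3°, +165.7°, +178.3°.
Eastward gaps between consecutive values (wrapping around): 3.7°, 279.6°, 3.7°, 2.6°, 21.4°, 12.6°, 36.4°.
Largest gap = 279.6° ⇒ minimal covering band is its complement: 360° − 279.6° = 80.4°.
Band runs from +138.0° eastward to -141.6°, crossing the antimeridian.

80.4°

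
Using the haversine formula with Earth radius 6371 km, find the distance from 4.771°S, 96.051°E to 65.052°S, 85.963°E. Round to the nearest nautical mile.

Δλ = 85.963 − 96.051 = -10.088°.
Δφ = -65.052 − -4.771 = -60.281°.
a = sin²(Δφ/2) + cos φ₁ · cos φ₂ · sin²(Δλ/2) = 0.255376.
c = 2·atan2(√a, √(1−a)) = 1.05957 rad → d = 6371·c ≈ 6750.51 km ≈ 3644.99 nmi.

3645 nmi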